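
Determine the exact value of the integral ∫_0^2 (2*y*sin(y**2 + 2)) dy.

Let u = y**2 + 2, so du = 2*y dy. When y = 0, u = 2; when y = 2, u = 6.
The integral becomes ∫ sin(u) du from 2 to 6, with antiderivative -cos(u).
Back in y: F(y) = -cos(y**2 + 2).
Then F(2) - F(0) = (-cos(6)) - (-cos(2)) = -cos(6) + cos(2).

-cos(6) + cos(2)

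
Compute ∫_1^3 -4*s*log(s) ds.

8 - 18*log(3)

Integrate by parts once (u = ln s, dv = -4*s ds).
An antiderivative is F(s) = -s**2*(2*log(s) - 1).
Then F(3) - F(1) = (9 - 18*log(3)) - (1) = 8 - 18*log(3).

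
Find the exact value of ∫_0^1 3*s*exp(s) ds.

3

Integrate by parts once (u = s, dv = 3*exp(s) ds).
An antiderivative is F(s) = (3*s - 3)*exp(s).
Then F(1) - F(0) = (0) - (-3) = 3.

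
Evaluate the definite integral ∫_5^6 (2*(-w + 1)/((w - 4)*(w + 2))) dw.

Factor the denominator: w**2 - 2*w - 8 = (w + 2)(w - 4).
Partial fractions: 2*(-w + 1)/((w - 4)*(w + 2)) = -1/(w + 2) - 1/(w - 4).
An antiderivative is F(w) = -log(w - 4) - log(w + 2).
Then F(6) - F(5) = (-log(16)) - (-log(7)) = log(7/16).

log(7/16)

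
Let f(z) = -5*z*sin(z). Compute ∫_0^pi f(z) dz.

Integrate by parts once (u = z, dv = -5*sin(z) dz).
An antiderivative is F(z) = 5*z*cos(z) - 5*sin(z).
Then F(pi) - F(0) = (-5*pi) - (0) = -5*pi.

-5*pi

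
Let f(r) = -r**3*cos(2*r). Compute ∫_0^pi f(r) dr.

-3*pi**2/4

Integrate by parts 3 times (u = r^3, dv = -cos(2*r) dr).
An antiderivative is F(r) = -r**3*sin(2*r)/2 - 3*r**2*cos(2*r)/4 + 3*r*sin(2*r)/4 + 3*cos(2*r)/8.
Then F(pi) - F(0) = (3/8 - 3*pi**2/4) - (3/8) = -3*pi**2/4.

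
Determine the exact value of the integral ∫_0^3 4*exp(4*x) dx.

Let u = 4*x, so du = 4 dx. When x = 0, u = 0; when x = 3, u = 12.
The integral becomes ∫ exp(u) du from 0 to 12, with antiderivative exp(u).
Back in x: F(x) = exp(4*x).
Then F(3) - F(0) = (exp(12)) - (1) = -1 + exp(12).

-1 + exp(12)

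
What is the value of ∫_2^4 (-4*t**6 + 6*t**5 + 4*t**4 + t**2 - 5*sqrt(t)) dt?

-156504/35 + 20*sqrt(2)/3

By the power rule, an antiderivative is F(t) = -4*t**7/7 + t**6 + 4*t**5/5 - 10*t**(3/2)/3 + t**3/3.
Then F(4) - F(2) = (-467504/105) - (2008/105 - 20*sqrt(2)/3) = -156504/35 + 20*sqrt(2)/3.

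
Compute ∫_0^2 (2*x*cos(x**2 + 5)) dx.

Let u = x**2 + 5, so du = 2*x dx. When x = 0, u = 5; when x = 2, u = 9.
The integral becomes ∫ cos(u) du from 5 to 9, with antiderivative sin(u).
Back in x: F(x) = sin(x**2 + 5).
Then F(2) - F(0) = (sin(9)) - (sin(5)) = sin(9) - sin(5).

sin(9) - sin(5)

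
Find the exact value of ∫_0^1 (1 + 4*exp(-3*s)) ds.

7/3 - 4*exp(-3)/3

An antiderivative is F(s) = s - 4*exp(-3*s)/3.
Then F(1) - F(0) = (1 - 4*exp(-3)/3) - (-4/3) = 7/3 - 4*exp(-3)/3.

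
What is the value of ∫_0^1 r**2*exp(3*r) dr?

Integrate by parts twice (u = r^2, dv = exp(3*r) dr).
An antiderivative is F(r) = (9*r**2 - 6*r + 2)*exp(3*r)/27.
Then F(1) - F(0) = (5*exp(3)/27) - (2/27) = -2/27 + 5*exp(3)/27.

-2/27 + 5*exp(3)/27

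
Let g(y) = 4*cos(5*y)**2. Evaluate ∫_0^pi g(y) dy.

2*pi

Use the identity cos^2(5*y) = (1 + cos(10*y))/2.
An antiderivative is F(y) = 2*y + sin(10*y)/5.
Then F(pi) - F(0) = (2*pi) - (0) = 2*pi.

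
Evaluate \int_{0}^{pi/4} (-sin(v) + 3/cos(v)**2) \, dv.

sqrt(2)/2 + 2

An antiderivative is F(v) = cos(v) + 3*tan(v).
Then F(pi/4) - F(0) = (sqrt(2)/2 + 3) - (1) = sqrt(2)/2 + 2.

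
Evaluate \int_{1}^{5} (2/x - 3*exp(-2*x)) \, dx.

-3*exp(-2)/2 + 3*exp(-10)/2 + 2*log(5)

An antiderivative is F(x) = 2*log(x) + 3*exp(-2*x)/2.
Then F(5) - F(1) = (3*exp(-10)/2 + 2*log(5)) - (3*exp(-2)/2) = -3*exp(-2)/2 + 3*exp(-10)/2 + 2*log(5).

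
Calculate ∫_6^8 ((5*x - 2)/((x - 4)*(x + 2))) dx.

Factor the denominator: x**2 - 2*x - 8 = (x + 2)(x - 4).
Partial fractions: (5*x - 2)/((x - 4)*(x + 2)) = 2/(x + 2) + 3/(x - 4).
An antiderivative is F(x) = 3*log(x - 4) + 2*log(x + 2).
Then F(8) - F(6) = (2*log(5) + 8*log(2)) - (9*log(2)) = log(25/2).

log(25/2)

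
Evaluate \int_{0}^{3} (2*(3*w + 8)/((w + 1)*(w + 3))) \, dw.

11*log(2)

Factor the denominator: w**2 + 4*w + 3 = (w + 3)(w + 1).
Partial fractions: 2*(3*w + 8)/((w + 1)*(w + 3)) = 1/(w + 3) + 5/(w + 1).
An antiderivative is F(w) = 5*log(w + 1) + log(w + 3).
Then F(3) - F(0) = (log(3) + 11*log(2)) - (log(3)) = 11*log(2).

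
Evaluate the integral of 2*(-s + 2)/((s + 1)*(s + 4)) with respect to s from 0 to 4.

log(25/16)

Factor the denominator: s**2 + 5*s + 4 = (s + 4)(s + 1).
Partial fractions: 2*(-s + 2)/((s + 1)*(s + 4)) = -4/(s + 4) + 2/(s + 1).
An antiderivative is F(s) = 2*log(s + 1) - 4*log(s + 4).
Then F(4) - F(0) = (-12*log(2) + 2*log(5)) - (-8*log(2)) = log(25/16).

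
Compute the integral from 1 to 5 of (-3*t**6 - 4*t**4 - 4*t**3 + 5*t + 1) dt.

-1278932/35

By the power rule, an antiderivative is F(t) = -3*t**7/7 - 4*t**5/5 - t**4 + 5*t**2/2 + t.
Then F(5) - F(1) = (-511555/14) - (89/70) = -1278932/35.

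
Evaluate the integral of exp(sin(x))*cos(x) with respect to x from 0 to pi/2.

Let u = sin(x), so du = cos(x) dx. When x = 0, u = 0; when x = pi/2, u = 1.
The integral becomes ∫ exp(u) du from 0 to 1, with antiderivative exp(u).
Back in x: F(x) = exp(sin(x)).
Then F(pi/2) - F(0) = (E) - (1) = -1 + E.

-1 + E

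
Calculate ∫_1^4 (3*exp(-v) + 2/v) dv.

-3*exp(-4) + 3*exp(-1) + 4*log(2)

An antiderivative is F(v) = 2*log(v) - 3*exp(-v).
Then F(4) - F(1) = (-3*exp(-4) + 4*log(2)) - (-3*exp(-1)) = -3*exp(-4) + 3*exp(-1) + 4*log(2).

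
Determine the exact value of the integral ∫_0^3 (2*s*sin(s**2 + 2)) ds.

Let u = s**2 + 2, so du = 2*s ds. When s = 0, u = 2; when s = 3, u = 11.
The integral becomes ∫ sin(u) du from 2 to 11, with antiderivative -cos(u).
Back in s: F(s) = -cos(s**2 + 2).
Then F(3) - F(0) = (-cos(11)) - (-cos(2)) = cos(2) - cos(11).

cos(2) - cos(11)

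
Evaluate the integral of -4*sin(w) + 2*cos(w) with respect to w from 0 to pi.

An antiderivative is F(w) = 2*sin(w) + 4*cos(w).
Then F(pi) - F(0) = (-4) - (4) = -8.

-8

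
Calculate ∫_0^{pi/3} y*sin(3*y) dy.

Integrate by parts once (u = y, dv = sin(3*y) dy).
An antiderivative is F(y) = -y*cos(3*y)/3 + sin(3*y)/9.
Then F(pi/3) - F(0) = (pi/9) - (0) = pi/9.

pi/9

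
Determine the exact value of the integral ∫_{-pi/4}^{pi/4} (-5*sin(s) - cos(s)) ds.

-sqrt(2)

An antiderivative is F(s) = -sin(s) + 5*cos(s).
Then F(pi/4) - F(-pi/4) = (2*sqrt(2)) - (3*sqrt(2)) = -sqrt(2).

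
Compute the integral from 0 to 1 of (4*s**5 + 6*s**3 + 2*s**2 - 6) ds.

By the power rule, an antiderivative is F(s) = 2*s**6/3 + 3*s**4/2 + 2*s**3/3 - 6*s.
Then F(1) - F(0) = (-19/6) - (0) = -19/6.

-19/6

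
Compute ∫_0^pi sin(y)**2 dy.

Use the identity sin^2(y) = (1 - cos(2*y))/2.
An antiderivative is F(y) = y/2 - sin(2*y)/4.
Then F(pi) - F(0) = (pi/2) - (0) = pi/2.

pi/2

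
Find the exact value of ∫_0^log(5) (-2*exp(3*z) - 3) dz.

An antiderivative is F(z) = -2*exp(3*z)/3 - 3*z.
Then F(log(5)) - F(0) = (-250/3 - 3*log(5)) - (-2/3) = -248/3 - 3*log(5).

-248/3 - 3*log(5)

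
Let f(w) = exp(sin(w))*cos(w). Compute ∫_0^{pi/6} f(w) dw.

-1 + exp(1/2)

Let u = sin(w), so du = cos(w) dw. When w = 0, u = 0; when w = pi/6, u = 1/2.
The integral becomes ∫ exp(u) du from 0 to 1/2, with antiderivative exp(u).
Back in w: F(w) = exp(sin(w)).
Then F(pi/6) - F(0) = (exp(1/2)) - (1) = -1 + exp(1/2).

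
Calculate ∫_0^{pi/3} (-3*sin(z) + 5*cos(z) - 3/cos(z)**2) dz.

-3/2 - sqrt(3)/2

An antiderivative is F(z) = 5*sin(z) + 3*cos(z) - 3*tan(z).
Then F(pi/3) - F(0) = (3/2 - sqrt(3)/2) - (3) = -3/2 - sqrt(3)/2.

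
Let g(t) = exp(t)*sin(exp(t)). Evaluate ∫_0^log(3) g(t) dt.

cos(1) - cos(3)

Let u = exp(t), so du = exp(t) dt. When t = 0, u = 1; when t = log(3), u = 3.
The integral becomes ∫ sin(u) du from 1 to 3, with antiderivative -cos(u).
Back in t: F(t) = -cos(exp(t)).
Then F(log(3)) - F(0) = (-cos(3)) - (-cos(1)) = cos(1) - cos(3).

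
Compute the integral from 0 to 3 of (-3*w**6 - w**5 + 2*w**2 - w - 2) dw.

-7359/7

By the power rule, an antiderivative is F(w) = -3*w**7/7 - w**6/6 + 2*w**3/3 - w**2/2 - 2*w.
Then F(3) - F(0) = (-7359/7) - (0) = -7359/7.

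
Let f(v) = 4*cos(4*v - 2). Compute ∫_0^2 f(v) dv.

Let u = 4*v - 2, so du = 4 dv. When v = 0, u = -2; when v = 2, u = 6.
The integral becomes ∫ cos(u) du from -2 to 6, with antiderivative sin(u).
Back in v: F(v) = sin(4*v - 2).
Then F(2) - F(0) = (sin(6)) - (-sin(2)) = sin(6) + sin(2).

sin(6) + sin(2)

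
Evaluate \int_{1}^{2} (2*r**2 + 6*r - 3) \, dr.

32/3

By the power rule, an antiderivative is F(r) = 2*r**3/3 + 3*r**2 - 3*r.
Then F(2) - F(1) = (34/3) - (2/3) = 32/3.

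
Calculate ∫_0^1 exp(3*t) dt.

An antiderivative is F(t) = exp(3*t)/3.
Then F(1) - F(0) = (exp(3)/3) - (1/3) = -1/3 + exp(3)/3.

-1/3 + exp(3)/3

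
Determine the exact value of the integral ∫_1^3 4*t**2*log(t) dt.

-104/9 + 36*log(3)

Integrate by parts once (u = ln t, dv = 4*t**2 dt).
An antiderivative is F(t) = 4*t**3*(3*log(t) - 1)/9.
Then F(3) - F(1) = (-12 + 36*log(3)) - (-4/9) = -104/9 + 36*log(3).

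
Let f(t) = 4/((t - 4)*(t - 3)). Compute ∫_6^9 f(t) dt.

-8*log(2) + 4*log(5)

Factor the denominator: t**2 - 7*t + 12 = (t - 3)(t - 4).
Partial fractions: 4/((t - 4)*(t - 3)) = -4/(t - 3) + 4/(t - 4).
An antiderivative is F(t) = 4*log(t - 4) - 4*log(t - 3).
Then F(9) - F(6) = (-4*log(3) - 4*log(2) + 4*log(5)) - (log(16/81)) = -8*log(2) + 4*log(5).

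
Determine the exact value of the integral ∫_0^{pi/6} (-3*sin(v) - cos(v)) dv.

-7/2 + 3*sqrt(3)/2

An antiderivative is F(v) = -sin(v) + 3*cos(v).
Then F(pi/6) - F(0) = (-1/2 + 3*sqrt(3)/2) - (3) = -7/2 + 3*sqrt(3)/2.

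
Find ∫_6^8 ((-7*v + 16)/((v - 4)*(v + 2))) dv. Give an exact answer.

-5*log(5) + 8*log(2)

Factor the denominator: v**2 - 2*v - 8 = (v + 2)(v - 4).
Partial fractions: (-7*v + 16)/((v - 4)*(v + 2)) = -5/(v + 2) - 2/(v - 4).
An antiderivative is F(v) = -2*log(v - 4) - 5*log(v + 2).
Then F(8) - F(6) = (-5*log(5) - 9*log(2)) - (-17*log(2)) = -5*log(5) + 8*log(2).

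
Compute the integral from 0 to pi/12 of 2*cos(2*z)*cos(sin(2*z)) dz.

Let u = sin(2*z), so du = 2*cos(2*z) dz. When z = 0, u = 0; when z = pi/12, u = 1/2.
The integral becomes ∫ cos(u) du from 0 to 1/2, with antiderivative sin(u).
Back in z: F(z) = sin(sin(2*z)).
Then F(pi/12) - F(0) = (sin(1/2)) - (0) = sin(1/2).

sin(1/2)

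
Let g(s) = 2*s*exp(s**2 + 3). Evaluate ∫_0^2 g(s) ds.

Let u = s**2 + 3, so du = 2*s ds. When s = 0, u = 3; when s = 2, u = 7.
The integral becomes ∫ exp(u) du from 3 to 7, with antiderivative exp(u).
Back in s: F(s) = exp(s**2 + 3).
Then F(2) - F(0) = (exp(7)) - (exp(3)) = -exp(3) + exp(7).

-exp(3) + exp(7)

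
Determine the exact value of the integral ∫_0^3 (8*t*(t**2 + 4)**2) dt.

Let u = t**2 + 4, so du = 2*t dt. When t = 0, u = 4; when t = 3, u = 13.
The integral becomes 4·∫ u**2 du from 4 to 13, with antiderivative 4*u**3/3.
Back in t: F(t) = 4*(t**2 + 4)**3/3.
Then F(3) - F(0) = (8788/3) - (256/3) = 2844.

2844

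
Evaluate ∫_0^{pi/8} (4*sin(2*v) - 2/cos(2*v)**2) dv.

1 - sqrt(2)

An antiderivative is F(v) = -2*cos(2*v) - tan(2*v).
Then F(pi/8) - F(0) = (-sqrt(2) - 1) - (-2) = 1 - sqrt(2).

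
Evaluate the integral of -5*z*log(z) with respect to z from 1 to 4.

75/4 - 80*log(2)

Integrate by parts once (u = ln z, dv = -5*z dz).
An antiderivative is F(z) = -5*z**2*(2*log(z) - 1)/4.
Then F(4) - F(1) = (20 - 80*log(2)) - (5/4) = 75/4 - 80*log(2).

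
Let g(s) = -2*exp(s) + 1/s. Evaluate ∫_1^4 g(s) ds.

-2*exp(4) + 2*log(2) + 2*exp(1)

An antiderivative is F(s) = -2*exp(s) + log(s).
Then F(4) - F(1) = (-2*exp(4) + log(4)) - (-2*exp(1)) = -2*exp(4) + 2*log(2) + 2*exp(1).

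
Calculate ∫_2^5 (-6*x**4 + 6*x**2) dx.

By the power rule, an antiderivative is F(x) = -6*x**5/5 + 2*x**3.
Then F(5) - F(2) = (-3500) - (-112/5) = -17388/5.

-17388/5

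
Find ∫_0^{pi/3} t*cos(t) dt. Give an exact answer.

-1/2 + sqrt(3)*pi/6

Integrate by parts once (u = t, dv = cos(t) dt).
An antiderivative is F(t) = t*sin(t) + cos(t).
Then F(pi/3) - F(0) = (1/2 + sqrt(3)*pi/6) - (1) = -1/2 + sqrt(3)*pi/6.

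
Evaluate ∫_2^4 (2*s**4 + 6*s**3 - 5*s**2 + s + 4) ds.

10162/15

By the power rule, an antiderivative is F(s) = 2*s**5/5 + 3*s**4/2 - 5*s**3/3 + s**2/2 + 4*s.
Then F(4) - F(2) = (10664/15) - (502/15) = 10162/15.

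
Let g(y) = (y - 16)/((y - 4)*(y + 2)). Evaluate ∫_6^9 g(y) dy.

Factor the denominator: y**2 - 2*y - 8 = (y + 2)(y - 4).
Partial fractions: (y - 16)/((y - 4)*(y + 2)) = 3/(y + 2) - 2/(y - 4).
An antiderivative is F(y) = -2*log(y - 4) + 3*log(y + 2).
Then F(9) - F(6) = (-2*log(5) + 3*log(11)) - (7*log(2)) = -7*log(2) - 2*log(5) + 3*log(11).

-7*log(2) - 2*log(5) + 3*log(11)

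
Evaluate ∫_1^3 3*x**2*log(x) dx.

-26/3 + 27*log(3)

Integrate by parts once (u = ln x, dv = 3*x**2 dx).
An antiderivative is F(x) = x**3*(3*log(x) - 1)/3.
Then F(3) - F(1) = (-9 + 27*log(3)) - (-1/3) = -26/3 + 27*log(3).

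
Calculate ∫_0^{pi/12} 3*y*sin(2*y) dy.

Integrate by parts once (u = y, dv = 3*sin(2*y) dy).
An antiderivative is F(y) = -3*y*cos(2*y)/2 + 3*sin(2*y)/4.
Then F(pi/12) - F(0) = (-sqrt(3)*pi/16 + 3/8) - (0) = -sqrt(3)*pi/16 + 3/8.

-sqrt(3)*pi/16 + 3/8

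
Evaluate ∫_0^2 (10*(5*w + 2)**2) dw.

Let u = 5*w + 2, so du = 5 dw. When w = 0, u = 2; when w = 2, u = 12.
The integral becomes 2·∫ u**2 du from 2 to 12, with antiderivative 2*u**3/3.
Back in w: F(w) = 2*(5*w + 2)**3/3.
Then F(2) - F(0) = (1152) - (16/3) = 3440/3.

3440/3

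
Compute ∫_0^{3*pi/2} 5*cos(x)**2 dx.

15*pi/4

Use the identity cos^2(x) = (1 + cos(2*x))/2.
An antiderivative is F(x) = 5*x/2 + 5*sin(2*x)/4.
Then F(3*pi/2) - F(0) = (15*pi/4) - (0) = 15*pi/4.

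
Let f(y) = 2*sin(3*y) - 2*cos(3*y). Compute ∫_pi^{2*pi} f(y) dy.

-4/3

An antiderivative is F(y) = -2*sin(3*y)/3 - 2*cos(3*y)/3.
Then F(2*pi) - F(pi) = (-2/3) - (2/3) = -4/3.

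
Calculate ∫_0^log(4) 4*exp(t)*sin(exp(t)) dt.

4*cos(1) - 4*cos(4)

Let u = exp(t), so du = exp(t) dt. When t = 0, u = 1; when t = log(4), u = 4.
The integral becomes 4·∫ sin(u) du from 1 to 4, with antiderivative -4*cos(u).
Back in t: F(t) = -4*cos(exp(t)).
Then F(log(4)) - F(0) = (-4*cos(4)) - (-4*cos(1)) = 4*cos(1) - 4*cos(4).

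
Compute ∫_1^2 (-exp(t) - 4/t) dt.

-exp(2) - log(16) + exp(1)

An antiderivative is F(t) = -exp(t) - 4*log(t).
Then F(2) - F(1) = (-exp(2) - log(16)) - (-exp(1)) = -exp(2) - log(16) + exp(1).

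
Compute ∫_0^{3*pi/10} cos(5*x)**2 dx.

3*pi/20

Use the identity cos^2(5*x) = (1 + cos(10*x))/2.
An antiderivative is F(x) = x/2 + sin(10*x)/20.
Then F(3*pi/10) - F(0) = (3*pi/20) - (0) = 3*pi/20.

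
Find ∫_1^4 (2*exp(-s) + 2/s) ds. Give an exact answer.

-2*exp(-4) + 2*exp(-1) + 4*log(2)

An antiderivative is F(s) = 2*log(s) - 2*exp(-s).
Then F(4) - F(1) = (-2*exp(-4) + 4*log(2)) - (-2*exp(-1)) = -2*exp(-4) + 2*exp(-1) + 4*log(2).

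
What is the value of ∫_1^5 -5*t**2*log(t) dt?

620/9 - 625*log(5)/3

Integrate by parts once (u = ln t, dv = -5*t**2 dt).
An antiderivative is F(t) = -5*t**3*(3*log(t) - 1)/9.
Then F(5) - F(1) = (625/9 - 625*log(5)/3) - (5/9) = 620/9 - 625*log(5)/3.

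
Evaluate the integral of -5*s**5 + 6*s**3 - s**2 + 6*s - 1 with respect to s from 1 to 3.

-1420/3

By the power rule, an antiderivative is F(s) = -5*s**6/6 + 3*s**4/2 - s**3/3 + 3*s**2 - s.
Then F(3) - F(1) = (-471) - (7/3) = -1420/3.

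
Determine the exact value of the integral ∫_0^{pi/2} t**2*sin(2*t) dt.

Integrate by parts twice (u = t^2, dv = sin(2*t) dt).
An antiderivative is F(t) = -t**2*cos(2*t)/2 + t*sin(2*t)/2 + cos(2*t)/4.
Then F(pi/2) - F(0) = (-1/4 + pi**2/8) - (1/4) = -1/2 + pi**2/8.

-1/2 + pi**2/8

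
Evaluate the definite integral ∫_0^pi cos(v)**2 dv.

Use the identity cos^2(v) = (1 + cos(2*v))/2.
An antiderivative is F(v) = v/2 + sin(2*v)/4.
Then F(pi) - F(0) = (pi/2) - (0) = pi/2.

pi/2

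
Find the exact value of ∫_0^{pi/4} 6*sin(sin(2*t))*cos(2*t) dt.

Let u = sin(2*t), so du = 2*cos(2*t) dt. When t = 0, u = 0; when t = pi/4, u = 1.
The integral becomes 3·∫ sin(u) du from 0 to 1, with antiderivative -3*cos(u).
Back in t: F(t) = -3*cos(sin(2*t)).
Then F(pi/4) - F(0) = (-3*cos(1)) - (-3) = 3 - 3*cos(1).

3 - 3*cos(1)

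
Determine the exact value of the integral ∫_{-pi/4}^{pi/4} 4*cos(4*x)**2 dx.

pi

Use the identity cos^2(4*x) = (1 + cos(8*x))/2.
An antiderivative is F(x) = 2*x + sin(8*x)/4.
Then F(pi/4) - F(-pi/4) = (pi/2) - (-pi/2) = pi.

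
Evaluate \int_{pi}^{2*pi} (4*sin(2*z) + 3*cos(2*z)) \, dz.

0

An antiderivative is F(z) = 3*sin(2*z)/2 - 2*cos(2*z).
Then F(2*pi) - F(pi) = (-2) - (-2) = 0.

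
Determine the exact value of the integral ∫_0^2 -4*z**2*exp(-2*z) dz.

-1 + 13*exp(-4)

Integrate by parts twice (u = z^2, dv = -4*exp(-2*z) dz).
An antiderivative is F(z) = (2*z**2 + 2*z + 1)*exp(-2*z).
Then F(2) - F(0) = (13*exp(-4)) - (1) = -1 + 13*exp(-4).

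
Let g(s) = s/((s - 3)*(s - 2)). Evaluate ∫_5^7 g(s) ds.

Factor the denominator: s**2 - 5*s + 6 = (s - 2)(s - 3).
Partial fractions: s/((s - 3)*(s - 2)) = -2/(s - 2) + 3/(s - 3).
An antiderivative is F(s) = 3*log(s - 3) - 2*log(s - 2).
Then F(7) - F(5) = (log(64/25)) - (log(8/9)) = log(72/25).

log(72/25)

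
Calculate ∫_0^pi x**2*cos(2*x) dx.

pi/2

Integrate by parts twice (u = x^2, dv = cos(2*x) dx).
An antiderivative is F(x) = x**2*sin(2*x)/2 + x*cos(2*x)/2 - sin(2*x)/4.
Then F(pi) - F(0) = (pi/2) - (0) = pi/2.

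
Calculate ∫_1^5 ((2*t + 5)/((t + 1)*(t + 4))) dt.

log(27/5)

Factor the denominator: t**2 + 5*t + 4 = (t + 4)(t + 1).
Partial fractions: (2*t + 5)/((t + 1)*(t + 4)) = 1/(t + 4) + 1/(t + 1).
An antiderivative is F(t) = log(t + 1) + log(t + 4).
Then F(5) - F(1) = (log(54)) - (log(10)) = log(27/5).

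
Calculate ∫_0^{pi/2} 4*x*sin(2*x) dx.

Integrate by parts once (u = x, dv = 4*sin(2*x) dx).
An antiderivative is F(x) = -2*x*cos(2*x) + sin(2*x).
Then F(pi/2) - F(0) = (pi) - (0) = pi.

pi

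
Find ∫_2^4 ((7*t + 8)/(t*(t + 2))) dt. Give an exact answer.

log(54)

Factor the denominator: t**2 + 2*t = (t + 2)t.
Partial fractions: (7*t + 8)/(t*(t + 2)) = 3/(t + 2) + 4/t.
An antiderivative is F(t) = 4*log(t) + 3*log(t + 2).
Then F(4) - F(2) = (3*log(3) + 11*log(2)) - (10*log(2)) = log(54).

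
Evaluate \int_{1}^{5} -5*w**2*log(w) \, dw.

Integrate by parts once (u = ln w, dv = -5*w**2 dw).
An antiderivative is F(w) = -5*w**3*(3*log(w) - 1)/9.
Then F(5) - F(1) = (625/9 - 625*log(5)/3) - (5/9) = 620/9 - 625*log(5)/3.

620/9 - 625*log(5)/3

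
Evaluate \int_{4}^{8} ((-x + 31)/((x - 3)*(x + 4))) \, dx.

Factor the denominator: x**2 + x - 12 = (x + 4)(x - 3).
Partial fractions: (-x + 31)/((x - 3)*(x + 4)) = -5/(x + 4) + 4/(x - 3).
An antiderivative is F(x) = 4*log(x - 3) - 5*log(x + 4).
Then F(8) - F(4) = (-10*log(2) - 5*log(3) + 4*log(5)) - (-15*log(2)) = -5*log(3) + 5*log(2) + 4*log(5).

-5*log(3) + 5*log(2) + 4*log(5)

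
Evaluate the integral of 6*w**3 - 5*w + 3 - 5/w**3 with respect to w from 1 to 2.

By the power rule, an antiderivative is F(w) = 3*w**4/2 - 5*w**2/2 + 3*w + 5/(2*w**2).
Then F(2) - F(1) = (165/8) - (9/2) = 129/8.

129/8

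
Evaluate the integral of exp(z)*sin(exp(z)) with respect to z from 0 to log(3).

Let u = exp(z), so du = exp(z) dz. When z = 0, u = 1; when z = log(3), u = 3.
The integral becomes ∫ sin(u) du from 1 to 3, with antiderivative -cos(u).
Back in z: F(z) = -cos(exp(z)).
Then F(log(3)) - F(0) = (-cos(3)) - (-cos(1)) = cos(1) - cos(3).

cos(1) - cos(3)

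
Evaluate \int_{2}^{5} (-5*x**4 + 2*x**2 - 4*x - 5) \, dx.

-3072

By the power rule, an antiderivative is F(x) = -x**5 + 2*x**3/3 - 2*x**2 - 5*x.
Then F(5) - F(2) = (-9350/3) - (-134/3) = -3072.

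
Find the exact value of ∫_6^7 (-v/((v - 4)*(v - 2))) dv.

log(5/9)

Factor the denominator: v**2 - 6*v + 8 = (v - 2)(v - 4).
Partial fractions: -v/((v - 4)*(v - 2)) = 1/(v - 2) - 2/(v - 4).
An antiderivative is F(v) = -2*log(v - 4) + log(v - 2).
Then F(7) - F(6) = (log(5/9)) - (0) = log(5/9).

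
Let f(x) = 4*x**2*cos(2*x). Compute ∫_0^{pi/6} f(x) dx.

Integrate by parts twice (u = x^2, dv = 4*cos(2*x) dx).
An antiderivative is F(x) = 2*x**2*sin(2*x) + 2*x*cos(2*x) - sin(2*x).
Then F(pi/6) - F(0) = (-sqrt(3)/2 + sqrt(3)*pi**2/36 + pi/6) - (0) = -sqrt(3)/2 + sqrt(3)*pi**2/36 + pi/6.

-sqrt(3)/2 + sqrt(3)*pi**2/36 + pi/6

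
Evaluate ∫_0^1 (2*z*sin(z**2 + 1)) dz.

-cos(2) + cos(1)

Let u = z**2 + 1, so du = 2*z dz. When z = 0, u = 1; when z = 1, u = 2.
The integral becomes ∫ sin(u) du from 1 to 2, with antiderivative -cos(u).
Back in z: F(z) = -cos(z**2 + 1).
Then F(1) - F(0) = (-cos(2)) - (-cos(1)) = -cos(2) + cos(1).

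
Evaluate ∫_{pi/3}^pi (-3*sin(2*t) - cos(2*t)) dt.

An antiderivative is F(t) = -sin(2*t)/2 + 3*cos(2*t)/2.
Then F(pi) - F(pi/3) = (3/2) - (-3/4 - sqrt(3)/4) = sqrt(3)/4 + 9/4.

sqrt(3)/4 + 9/4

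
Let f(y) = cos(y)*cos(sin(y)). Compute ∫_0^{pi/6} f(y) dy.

Let u = sin(y), so du = cos(y) dy. When y = 0, u = 0; when y = pi/6, u = 1/2.
The integral becomes ∫ cos(u) du from 0 to 1/2, with antiderivative sin(u).
Back in y: F(y) = sin(sin(y)).
Then F(pi/6) - F(0) = (sin(1/2)) - (0) = sin(1/2).

sin(1/2)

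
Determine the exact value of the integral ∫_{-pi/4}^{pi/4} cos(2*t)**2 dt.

Use the identity cos^2(2*t) = (1 + cos(4*t))/2.
An antiderivative is F(t) = t/2 + sin(4*t)/8.
Then F(pi/4) - F(-pi/4) = (pi/8) - (-pi/8) = pi/4.

pi/4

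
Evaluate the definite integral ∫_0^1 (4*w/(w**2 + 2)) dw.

log(9/4)

Let u = w**2 + 2, so du = 2*w dw. When w = 0, u = 2; when w = 1, u = 3.
The integral becomes 2·∫ 1/u du from 2 to 3, with antiderivative 2*log(u).
Back in w: F(w) = 2*log(w**2 + 2).
Then F(1) - F(0) = (log(9)) - (log(4)) = log(9/4).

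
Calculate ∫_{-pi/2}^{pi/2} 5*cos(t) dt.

10

An antiderivative is F(t) = 5*sin(t).
Then F(pi/2) - F(-pi/2) = (5) - (-5) = 10.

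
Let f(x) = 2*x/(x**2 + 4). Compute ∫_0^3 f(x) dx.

log(13/4)

Let u = x**2 + 4, so du = 2*x dx. When x = 0, u = 4; when x = 3, u = 13.
The integral becomes ∫ 1/u du from 4 to 13, with antiderivative log(u).
Back in x: F(x) = log(x**2 + 4).
Then F(3) - F(0) = (log(13)) - (log(4)) = log(13/4).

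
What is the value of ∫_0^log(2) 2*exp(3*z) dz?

14/3

Let u = exp(z), so du = exp(z) dz. When z = 0, u = 1; when z = log(2), u = 2.
The integral becomes 2·∫ u**2 du from 1 to 2, with antiderivative 2*u**3/3.
Back in z: F(z) = 2*exp(3*z)/3.
Then F(log(2)) - F(0) = (16/3) - (2/3) = 14/3.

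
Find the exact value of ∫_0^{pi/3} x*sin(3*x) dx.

pi/9

Integrate by parts once (u = x, dv = sin(3*x) dx).
An antiderivative is F(x) = -x*cos(3*x)/3 + sin(3*x)/9.
Then F(pi/3) - F(0) = (pi/9) - (0) = pi/9.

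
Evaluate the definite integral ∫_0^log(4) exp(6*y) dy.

1365/2

Let u = exp(y), so du = exp(y) dy. When y = 0, u = 1; when y = log(4), u = 4.
The integral becomes ∫ u**5 du from 1 to 4, with antiderivative u**6/6.
Back in y: F(y) = exp(6*y)/6.
Then F(log(4)) - F(0) = (2048/3) - (1/6) = 1365/2.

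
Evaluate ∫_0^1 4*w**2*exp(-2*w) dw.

1 - 5*exp(-2)

Integrate by parts twice (u = w^2, dv = 4*exp(-2*w) dw).
An antiderivative is F(w) = (-2*w**2 - 2*w - 1)*exp(-2*w).
Then F(1) - F(0) = (-5*exp(-2)) - (-1) = 1 - 5*exp(-2).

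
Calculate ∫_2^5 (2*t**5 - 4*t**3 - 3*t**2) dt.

4461

By the power rule, an antiderivative is F(t) = t**6/3 - t**4 - t**3.
Then F(5) - F(2) = (13375/3) - (-8/3) = 4461.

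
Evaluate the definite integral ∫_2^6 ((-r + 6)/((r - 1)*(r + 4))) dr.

log(9/5)

Factor the denominator: r**2 + 3*r - 4 = (r + 4)(r - 1).
Partial fractions: (-r + 6)/((r - 1)*(r + 4)) = -2/(r + 4) + 1/(r - 1).
An antiderivative is F(r) = log(r - 1) - 2*log(r + 4).
Then F(6) - F(2) = (-log(20)) - (-log(36)) = log(9/5).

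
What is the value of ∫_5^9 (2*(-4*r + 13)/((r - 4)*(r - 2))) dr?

Factor the denominator: r**2 - 6*r + 8 = (r - 2)(r - 4).
Partial fractions: 2*(-4*r + 13)/((r - 4)*(r - 2)) = -5/(r - 2) - 3/(r - 4).
An antiderivative is F(r) = -3*log(r - 4) - 5*log(r - 2).
Then F(9) - F(5) = (-5*log(7) - 3*log(5)) - (-5*log(3)) = -5*log(7) - 3*log(5) + 5*log(3).

-5*log(7) - 3*log(5) + 5*log(3)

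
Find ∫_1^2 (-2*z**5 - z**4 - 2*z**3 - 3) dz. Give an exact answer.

By the power rule, an antiderivative is F(z) = -z**6/3 - z**5/5 - z**4/2 - 3*z.
Then F(2) - F(1) = (-626/15) - (-121/30) = -377/10.

-377/10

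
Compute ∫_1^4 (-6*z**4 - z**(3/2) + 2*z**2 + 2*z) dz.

By the power rule, an antiderivative is F(z) = -2*z**(5/2)/5 - 6*z**5/5 + 2*z**3/3 + z**2.
Then F(4) - F(1) = (-17744/15) - (1/15) = -1183.

-1183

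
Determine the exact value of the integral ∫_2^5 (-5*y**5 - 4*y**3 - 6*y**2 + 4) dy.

By the power rule, an antiderivative is F(y) = -5*y**6/6 - y**4 - 2*y**3 + 4*y.
Then F(5) - F(2) = (-83255/6) - (-232/3) = -27597/2.

-27597/2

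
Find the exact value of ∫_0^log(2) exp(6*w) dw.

21/2

Let u = exp(w), so du = exp(w) dw. When w = 0, u = 1; when w = log(2), u = 2.
The integral becomes ∫ u**5 du from 1 to 2, with antiderivative u**6/6.
Back in w: F(w) = exp(6*w)/6.
Then F(log(2)) - F(0) = (32/3) - (1/6) = 21/2.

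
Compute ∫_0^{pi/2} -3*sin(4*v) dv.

An antiderivative is F(v) = 3*cos(4*v)/4.
Then F(pi/2) - F(0) = (3/4) - (3/4) = 0.

0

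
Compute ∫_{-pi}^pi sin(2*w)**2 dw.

pi

Use the identity sin^2(2*w) = (1 - cos(4*w))/2.
An antiderivative is F(w) = w/2 - sin(4*w)/8.
Then F(pi) - F(-pi) = (pi/2) - (-pi/2) = pi.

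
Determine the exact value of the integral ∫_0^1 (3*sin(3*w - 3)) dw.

Let u = 3*w - 3, so du = 3 dw. When w = 0, u = -3; when w = 1, u = 0.
The integral becomes ∫ sin(u) du from -3 to 0, with antiderivative -cos(u).
Back in w: F(w) = -cos(3*w - 3).
Then F(1) - F(0) = (-1) - (-cos(3)) = -1 + cos(3).

-1 + cos(3)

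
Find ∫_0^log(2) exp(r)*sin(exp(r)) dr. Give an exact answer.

-cos(2) + cos(1)

Let u = exp(r), so du = exp(r) dr. When r = 0, u = 1; when r = log(2), u = 2.
The integral becomes ∫ sin(u) du from 1 to 2, with antiderivative -cos(u).
Back in r: F(r) = -cos(exp(r)).
Then F(log(2)) - F(0) = (-cos(2)) - (-cos(1)) = -cos(2) + cos(1).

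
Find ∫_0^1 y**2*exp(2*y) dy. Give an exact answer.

Integrate by parts twice (u = y^2, dv = exp(2*y) dy).
An antiderivative is F(y) = (2*y**2 - 2*y + 1)*exp(2*y)/4.
Then F(1) - F(0) = (exp(2)/4) - (1/4) = -1/4 + exp(2)/4.

-1/4 + exp(2)/4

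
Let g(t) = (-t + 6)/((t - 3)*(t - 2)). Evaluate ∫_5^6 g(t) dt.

-11*log(2) + 7*log(3)

Factor the denominator: t**2 - 5*t + 6 = (t - 2)(t - 3).
Partial fractions: (-t + 6)/((t - 3)*(t - 2)) = -4/(t - 2) + 3/(t - 3).
An antiderivative is F(t) = 3*log(t - 3) - 4*log(t - 2).
Then F(6) - F(5) = (-8*log(2) + 3*log(3)) - (log(8/81)) = -11*log(2) + 7*log(3).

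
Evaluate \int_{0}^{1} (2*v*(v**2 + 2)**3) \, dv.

Let u = v**2 + 2, so du = 2*v dv. When v = 0, u = 2; when v = 1, u = 3.
The integral becomes ∫ u**3 du from 2 to 3, with antiderivative u**4/4.
Back in v: F(v) = (v**2 + 2)**4/4.
Then F(1) - F(0) = (81/4) - (4) = 65/4.

65/4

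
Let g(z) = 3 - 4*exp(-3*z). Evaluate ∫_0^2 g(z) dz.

4*exp(-6)/3 + 14/3

An antiderivative is F(z) = 3*z + 4*exp(-3*z)/3.
Then F(2) - F(0) = (4*exp(-6)/3 + 6) - (4/3) = 4*exp(-6)/3 + 14/3.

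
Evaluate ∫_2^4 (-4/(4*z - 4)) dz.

-log(3)

An antiderivative is F(z) = -log(4*z - 4).
Then F(4) - F(2) = (-log(12)) - (-log(4)) = -log(3).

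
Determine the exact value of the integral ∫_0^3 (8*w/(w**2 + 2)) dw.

-4*log(2) + 4*log(11)

Let u = w**2 + 2, so du = 2*w dw. When w = 0, u = 2; when w = 3, u = 11.
The integral becomes 4·∫ 1/u du from 2 to 11, with antiderivative 4*log(u).
Back in w: F(w) = 4*log(w**2 + 2).
Then F(3) - F(0) = (4*log(11)) - (log(16)) = -4*log(2) + 4*log(11).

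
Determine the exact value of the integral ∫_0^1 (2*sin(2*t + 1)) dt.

cos(1) - cos(3)

Let u = 2*t + 1, so du = 2 dt. When t = 0, u = 1; when t = 1, u = 3.
The integral becomes ∫ sin(u) du from 1 to 3, with antiderivative -cos(u).
Back in t: F(t) = -cos(2*t + 1).
Then F(1) - F(0) = (-cos(3)) - (-cos(1)) = cos(1) - cos(3).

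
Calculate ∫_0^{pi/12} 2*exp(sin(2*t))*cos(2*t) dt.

-1 + exp(1/2)

Let u = sin(2*t), so du = 2*cos(2*t) dt. When t = 0, u = 0; when t = pi/12, u = 1/2.
The integral becomes ∫ exp(u) du from 0 to 1/2, with antiderivative exp(u).
Back in t: F(t) = exp(sin(2*t)).
Then F(pi/12) - F(0) = (exp(1/2)) - (1) = -1 + exp(1/2).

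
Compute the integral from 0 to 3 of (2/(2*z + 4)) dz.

Let u = 2*z + 4, so du = 2 dz. When z = 0, u = 4; when z = 3, u = 10.
The integral becomes ∫ 1/u du from 4 to 10, with antiderivative log(u).
Back in z: F(z) = log(2*z + 4).
Then F(3) - F(0) = (log(10)) - (log(4)) = log(5/2).

log(5/2)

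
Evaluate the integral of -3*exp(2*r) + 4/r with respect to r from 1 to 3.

-3*exp(6)/2 + log(81) + 3*exp(2)/2

An antiderivative is F(r) = -3*exp(2*r)/2 + 4*log(r).
Then F(3) - F(1) = (-3*exp(6)/2 + log(81)) - (-3*exp(2)/2) = -3*exp(6)/2 + log(81) + 3*exp(2)/2.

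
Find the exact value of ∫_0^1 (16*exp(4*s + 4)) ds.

Let u = 4*s + 4, so du = 4 ds. When s = 0, u = 4; when s = 1, u = 8.
The integral becomes 4·∫ exp(u) du from 4 to 8, with antiderivative 4*exp(u).
Back in s: F(s) = 4*exp(4*s + 4).
Then F(1) - F(0) = (4*exp(8)) - (4*exp(4)) = -4*(1 - exp(4))*exp(4).

-4*(1 - exp(4))*exp(4)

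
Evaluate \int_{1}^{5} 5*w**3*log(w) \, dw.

-195 + 3125*log(5)/4

Integrate by parts once (u = ln w, dv = 5*w**3 dw).
An antiderivative is F(w) = 5*w**4*(4*log(w) - 1)/16.
Then F(5) - F(1) = (-3125/16 + 3125*log(5)/4) - (-5/16) = -195 + 3125*log(5)/4.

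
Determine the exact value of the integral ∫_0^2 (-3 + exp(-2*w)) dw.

-11/2 - exp(-4)/2

An antiderivative is F(w) = -3*w - exp(-2*w)/2.
Then F(2) - F(0) = (-6 - exp(-4)/2) - (-1/2) = -11/2 - exp(-4)/2.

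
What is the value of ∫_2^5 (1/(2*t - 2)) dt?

An antiderivative is F(t) = log(2*t - 2)/2.
Then F(5) - F(2) = (3*log(2)/2) - (log(2)/2) = log(2).

log(2)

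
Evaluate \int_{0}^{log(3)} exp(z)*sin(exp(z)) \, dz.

cos(1) - cos(3)

Let u = exp(z), so du = exp(z) dz. When z = 0, u = 1; when z = log(3), u = 3.
The integral becomes ∫ sin(u) du from 1 to 3, with antiderivative -cos(u).
Back in z: F(z) = -cos(exp(z)).
Then F(log(3)) - F(0) = (-cos(3)) - (-cos(1)) = cos(1) - cos(3).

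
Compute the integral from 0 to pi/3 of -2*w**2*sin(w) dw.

Integrate by parts twice (u = w^2, dv = -2*sin(w) dw).
An antiderivative is F(w) = 2*w**2*cos(w) - 4*w*sin(w) - 4*cos(w).
Then F(pi/3) - F(0) = (-2*sqrt(3)*pi/3 - 2 + pi**2/9) - (-4) = -2*sqrt(3)*pi/3 + pi**2/9 + 2.

-2*sqrt(3)*pi/3 + pi**2/9 + 2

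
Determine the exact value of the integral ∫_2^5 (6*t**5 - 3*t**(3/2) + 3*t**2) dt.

By the power rule, an antiderivative is F(t) = t**6 - 6*t**(5/2)/5 + t**3.
Then F(5) - F(2) = (15750 - 30*sqrt(5)) - (72 - 24*sqrt(2)/5) = -30*sqrt(5) + 24*sqrt(2)/5 + 15678.

-30*sqrt(5) + 24*sqrt(2)/5 + 15678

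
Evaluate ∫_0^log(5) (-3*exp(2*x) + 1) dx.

An antiderivative is F(x) = -3*exp(2*x)/2 + x.
Then F(log(5)) - F(0) = (-75/2 + log(5)) - (-3/2) = -36 + log(5).

-36 + log(5)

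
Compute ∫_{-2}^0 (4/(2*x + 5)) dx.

log(25)

An antiderivative is F(x) = 2*log(2*x + 5).
Then F(0) - F(-2) = (log(25)) - (0) = log(25).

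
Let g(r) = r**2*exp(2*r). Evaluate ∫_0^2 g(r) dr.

Integrate by parts twice (u = r^2, dv = exp(2*r) dr).
An antiderivative is F(r) = (2*r**2 - 2*r + 1)*exp(2*r)/4.
Then F(2) - F(0) = (5*exp(4)/4) - (1/4) = -1/4 + 5*exp(4)/4.

-1/4 + 5*exp(4)/4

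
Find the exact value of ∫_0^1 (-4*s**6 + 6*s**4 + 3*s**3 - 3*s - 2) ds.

By the power rule, an antiderivative is F(s) = -4*s**7/7 + 6*s**5/5 + 3*s**4/4 - 3*s**2/2 - 2*s.
Then F(1) - F(0) = (-297/140) - (0) = -297/140.

-297/140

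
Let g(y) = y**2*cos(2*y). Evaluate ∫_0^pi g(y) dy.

pi/2

Integrate by parts twice (u = y^2, dv = cos(2*y) dy).
An antiderivative is F(y) = y**2*sin(2*y)/2 + y*cos(2*y)/2 - sin(2*y)/4.
Then F(pi) - F(0) = (pi/2) - (0) = pi/2.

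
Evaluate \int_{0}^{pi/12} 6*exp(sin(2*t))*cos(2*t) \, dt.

-3 + 3*exp(1/2)

Let u = sin(2*t), so du = 2*cos(2*t) dt. When t = 0, u = 0; when t = pi/12, u = 1/2.
The integral becomes 3·∫ exp(u) du from 0 to 1/2, with antiderivative 3*exp(u).
Back in t: F(t) = 3*exp(sin(2*t)).
Then F(pi/12) - F(0) = (3*exp(1/2)) - (3) = -3 + 3*exp(1/2).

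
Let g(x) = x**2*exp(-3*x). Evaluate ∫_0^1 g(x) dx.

Integrate by parts twice (u = x^2, dv = exp(-3*x) dx).
An antiderivative is F(x) = (-9*x**2 - 6*x - 2)*exp(-3*x)/27.
Then F(1) - F(0) = (-17*exp(-3)/27) - (-2/27) = 2/27 - 17*exp(-3)/27.

2/27 - 17*exp(-3)/27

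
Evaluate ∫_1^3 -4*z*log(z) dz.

8 - 18*log(3)

Integrate by parts once (u = ln z, dv = -4*z dz).
An antiderivative is F(z) = -z**2*(2*log(z) - 1).
Then F(3) - F(1) = (9 - 18*log(3)) - (1) = 8 - 18*log(3).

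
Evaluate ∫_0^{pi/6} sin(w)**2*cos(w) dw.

Let u = sin(w), so du = cos(w) dw. When w = 0, u = 0; when w = pi/6, u = 1/2.
The integral becomes ∫ u**2 du from 0 to 1/2, with antiderivative u**3/3.
Back in w: F(w) = sin(w)**3/3.
Then F(pi/6) - F(0) = (1/24) - (0) = 1/24.

1/24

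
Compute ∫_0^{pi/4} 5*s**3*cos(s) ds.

Integrate by parts 3 times (u = s^3, dv = 5*cos(s) ds).
An antiderivative is F(s) = 5*s**3*sin(s) + 15*s**2*cos(s) - 30*s*sin(s) - 30*cos(s).
Then F(pi/4) - F(0) = (5*sqrt(2)*(-384 - 96*pi + pi**3 + 12*pi**2)/128) - (-30) = -15*sqrt(2) - 15*sqrt(2)*pi/4 + 5*sqrt(2)*pi**3/128 + 15*sqrt(2)*pi**2/32 + 30.

-15*sqrt(2) - 15*sqrt(2)*pi/4 + 5*sqrt(2)*pi**3/128 + 15*sqrt(2)*pi**2/32 + 30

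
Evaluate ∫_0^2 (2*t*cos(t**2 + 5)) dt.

Let u = t**2 + 5, so du = 2*t dt. When t = 0, u = 5; when t = 2, u = 9.
The integral becomes ∫ cos(u) du from 5 to 9, with antiderivative sin(u).
Back in t: F(t) = sin(t**2 + 5).
Then F(2) - F(0) = (sin(9)) - (sin(5)) = sin(9) - sin(5).

sin(9) - sin(5)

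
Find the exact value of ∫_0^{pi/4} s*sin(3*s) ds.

Integrate by parts once (u = s, dv = sin(3*s) ds).
An antiderivative is F(s) = -s*cos(3*s)/3 + sin(3*s)/9.
Then F(pi/4) - F(0) = (sqrt(2)*(4 + 3*pi)/72) - (0) = sqrt(2)*(4 + 3*pi)/72.

sqrt(2)*(4 + 3*pi)/72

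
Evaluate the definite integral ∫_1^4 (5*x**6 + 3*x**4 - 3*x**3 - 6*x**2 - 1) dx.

1679397/140

By the power rule, an antiderivative is F(x) = 5*x**7/7 + 3*x**5/5 - 3*x**4/4 - 2*x**3 - x.
Then F(4) - F(1) = (419764/35) - (-341/140) = 1679397/140.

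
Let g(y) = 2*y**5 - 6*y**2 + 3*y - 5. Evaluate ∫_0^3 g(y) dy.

375/2

By the power rule, an antiderivative is F(y) = y**6/3 - 2*y**3 + 3*y**2/2 - 5*y.
Then F(3) - F(0) = (375/2) - (0) = 375/2.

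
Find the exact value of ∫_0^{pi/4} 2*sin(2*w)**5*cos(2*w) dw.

1/6

Let u = sin(2*w), so du = 2*cos(2*w) dw. When w = 0, u = 0; when w = pi/4, u = 1.
The integral becomes ∫ u**5 du from 0 to 1, with antiderivative u**6/6.
Back in w: F(w) = sin(2*w)**6/6.
Then F(pi/4) - F(0) = (1/6) - (0) = 1/6.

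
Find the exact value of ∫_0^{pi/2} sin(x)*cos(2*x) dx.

Use the identity sin(x)cos(2*x) = [sin(3*x) + sin(-x)]/2.
An antiderivative is F(x) = cos(x)/2 - cos(3*x)/6.
Then F(pi/2) - F(0) = (0) - (1/3) = -1/3.

-1/3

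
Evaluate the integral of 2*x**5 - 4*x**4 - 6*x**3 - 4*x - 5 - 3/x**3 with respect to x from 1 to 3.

-1474/15

By the power rule, an antiderivative is F(x) = x**6/3 - 4*x**5/5 - 3*x**4/2 - 2*x**2 - 5*x + 3/(2*x**2).
Then F(3) - F(1) = (-1586/15) - (-112/15) = -1474/15.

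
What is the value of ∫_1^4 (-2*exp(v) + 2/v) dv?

An antiderivative is F(v) = -2*exp(v) + 2*log(v).
Then F(4) - F(1) = (-2*exp(4) + 2*log(4)) - (-2*exp(1)) = -2*exp(4) + 2*log(4) + 2*exp(1).

-2*exp(4) + 2*log(4) + 2*exp(1)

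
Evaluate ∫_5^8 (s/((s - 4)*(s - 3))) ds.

-3*log(5) + 11*log(2)

Factor the denominator: s**2 - 7*s + 12 = (s - 3)(s - 4).
Partial fractions: s/((s - 4)*(s - 3)) = -3/(s - 3) + 4/(s - 4).
An antiderivative is F(s) = 4*log(s - 4) - 3*log(s - 3).
Then F(8) - F(5) = (-3*log(5) + 8*log(2)) - (-log(8)) = -3*log(5) + 11*log(2).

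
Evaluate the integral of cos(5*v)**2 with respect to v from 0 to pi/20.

1/20 + pi/40

Use the identity cos^2(5*v) = (1 + cos(10*v))/2.
An antiderivative is F(v) = v/2 + sin(10*v)/20.
Then F(pi/20) - F(0) = (1/20 + pi/40) - (0) = 1/20 + pi/40.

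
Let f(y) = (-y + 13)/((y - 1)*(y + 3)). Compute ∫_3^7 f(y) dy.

-4*log(5) + 7*log(3)

Factor the denominator: y**2 + 2*y - 3 = (y + 3)(y - 1).
Partial fractions: (-y + 13)/((y - 1)*(y + 3)) = -4/(y + 3) + 3/(y - 1).
An antiderivative is F(y) = 3*log(y - 1) - 4*log(y + 3).
Then F(7) - F(3) = (-4*log(5) - log(2) + 3*log(3)) - (-4*log(3) - log(2)) = -4*log(5) + 7*log(3).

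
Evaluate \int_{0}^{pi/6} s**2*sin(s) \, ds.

-2 - sqrt(3)*pi**2/72 + pi/6 + sqrt(3)

Integrate by parts twice (u = s^2, dv = sin(s) ds).
An antiderivative is F(s) = -s**2*cos(s) + 2*s*sin(s) + 2*cos(s).
Then F(pi/6) - F(0) = (-sqrt(3)*pi**2/72 + pi/6 + sqrt(3)) - (2) = -2 - sqrt(3)*pi**2/72 + pi/6 + sqrt(3).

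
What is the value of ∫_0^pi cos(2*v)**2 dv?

pi/2

Use the identity cos^2(2*v) = (1 + cos(4*v))/2.
An antiderivative is F(v) = v/2 + sin(4*v)/8.
Then F(pi) - F(0) = (pi/2) - (0) = pi/2.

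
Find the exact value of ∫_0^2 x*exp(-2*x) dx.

(-5 + exp(4))*exp(-4)/4

Integrate by parts once (u = x, dv = exp(-2*x) dx).
An antiderivative is F(x) = (-2*x - 1)*exp(-2*x)/4.
Then F(2) - F(0) = (-5*exp(-4)/4) - (-1/4) = (-5 + exp(4))*exp(-4)/4.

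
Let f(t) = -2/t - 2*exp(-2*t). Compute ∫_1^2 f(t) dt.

An antiderivative is F(t) = -2*log(t) + exp(-2*t).
Then F(2) - F(1) = (-2*log(2) + exp(-4)) - (exp(-2)) = -2*log(2) - exp(-2) + exp(-4).

-2*log(2) - exp(-2) + exp(-4)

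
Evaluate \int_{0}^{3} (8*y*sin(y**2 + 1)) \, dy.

4*cos(1) - 4*cos(10)

Let u = y**2 + 1, so du = 2*y dy. When y = 0, u = 1; when y = 3, u = 10.
The integral becomes 4·∫ sin(u) du from 1 to 10, with antiderivative -4*cos(u).
Back in y: F(y) = -4*cos(y**2 + 1).
Then F(3) - F(0) = (-4*cos(10)) - (-4*cos(1)) = 4*cos(1) - 4*cos(10).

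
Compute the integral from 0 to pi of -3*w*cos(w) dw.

6

Integrate by parts once (u = w, dv = -3*cos(w) dw).
An antiderivative is F(w) = -3*w*sin(w) - 3*cos(w).
Then F(pi) - F(0) = (3) - (-3) = 6.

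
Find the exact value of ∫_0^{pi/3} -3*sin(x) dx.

-3/2

An antiderivative is F(x) = 3*cos(x).
Then F(pi/3) - F(0) = (3/2) - (3) = -3/2.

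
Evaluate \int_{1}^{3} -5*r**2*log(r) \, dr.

Integrate by parts once (u = ln r, dv = -5*r**2 dr).
An antiderivative is F(r) = -5*r**3*(3*log(r) - 1)/9.
Then F(3) - F(1) = (15 - 45*log(3)) - (5/9) = 130/9 - 45*log(3).

130/9 - 45*log(3)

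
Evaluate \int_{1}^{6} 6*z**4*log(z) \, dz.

Integrate by parts once (u = ln z, dv = 6*z**4 dz).
An antiderivative is F(z) = 6*z**5*(5*log(z) - 1)/25.
Then F(6) - F(1) = (-46656/25 + 46656*log(6)/5) - (-6/25) = -1866 + 46656*log(6)/5.

-1866 + 46656*log(6)/5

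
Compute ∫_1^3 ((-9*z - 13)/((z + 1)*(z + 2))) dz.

Factor the denominator: z**2 + 3*z + 2 = (z + 2)(z + 1).
Partial fractions: (-9*z - 13)/((z + 1)*(z + 2)) = -5/(z + 2) - 4/(z + 1).
An antiderivative is F(z) = -4*log(z + 1) - 5*log(z + 2).
Then F(3) - F(1) = (-5*log(5) - 8*log(2)) - (-5*log(3) - 4*log(2)) = -5*log(5) - 4*log(2) + 5*log(3).

-5*log(5) - 4*log(2) + 5*log(3)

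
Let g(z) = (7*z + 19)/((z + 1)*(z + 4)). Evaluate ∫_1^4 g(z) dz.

log(5) + 5*log(2)

Factor the denominator: z**2 + 5*z + 4 = (z + 4)(z + 1).
Partial fractions: (7*z + 19)/((z + 1)*(z + 4)) = 3/(z + 4) + 4/(z + 1).
An antiderivative is F(z) = 4*log(z + 1) + 3*log(z + 4).
Then F(4) - F(1) = (9*log(2) + 4*log(5)) - (4*log(2) + 3*log(5)) = log(5) + 5*log(2).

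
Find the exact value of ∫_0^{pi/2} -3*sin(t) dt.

An antiderivative is F(t) = 3*cos(t).
Then F(pi/2) - F(0) = (0) - (3) = -3.

-3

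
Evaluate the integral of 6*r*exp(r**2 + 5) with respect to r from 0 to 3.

Let u = r**2 + 5, so du = 2*r dr. When r = 0, u = 5; when r = 3, u = 14.
The integral becomes 3·∫ exp(u) du from 5 to 14, with antiderivative 3*exp(u).
Back in r: F(r) = 3*exp(r**2 + 5).
Then F(3) - F(0) = (3*exp(14)) - (3*exp(5)) = -3*(1 - exp(9))*exp(5).

-3*(1 - exp(9))*exp(5)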